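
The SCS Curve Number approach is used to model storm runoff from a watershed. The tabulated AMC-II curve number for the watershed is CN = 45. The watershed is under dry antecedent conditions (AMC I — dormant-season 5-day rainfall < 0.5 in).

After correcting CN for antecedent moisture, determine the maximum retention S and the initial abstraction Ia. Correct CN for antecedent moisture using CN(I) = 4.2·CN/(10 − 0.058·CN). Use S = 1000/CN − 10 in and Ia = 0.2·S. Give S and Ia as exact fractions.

Dry (AMC I): CN(I) = 4.2·45/(10 − 0.058·45) = 189/(739/100) = 18900/739 ≈ 25.575
Retention S: 1000/CN − 10 with CN=25.575 → S = 5500/189 ≈ 29.101 in
Ia = 0.2·(5500/189) = 1100/189 in ≈ 5.820 in

S = 5500/189 in ≈ 29.101 in; Ia = 1100/189 in ≈ 5.820 in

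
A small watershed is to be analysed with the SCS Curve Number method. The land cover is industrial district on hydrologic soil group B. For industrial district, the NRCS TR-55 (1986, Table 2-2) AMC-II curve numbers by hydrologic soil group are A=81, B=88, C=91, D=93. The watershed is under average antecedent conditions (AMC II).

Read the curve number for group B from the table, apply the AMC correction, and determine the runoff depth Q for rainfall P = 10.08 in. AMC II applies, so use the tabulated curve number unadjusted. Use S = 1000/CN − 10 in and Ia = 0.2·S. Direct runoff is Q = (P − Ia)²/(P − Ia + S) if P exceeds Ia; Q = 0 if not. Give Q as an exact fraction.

NRCS table: industrial district, soil group B → CN(II) = 88
Average conditions: CN = 88 (no AMC adjustment).
S = 1000/88 − 10 = 15/11 in ≈ 1.364 in
Initial abstraction Ia = S/5 = (15/11)/5 = 3/11 ≈ 0.273 in
P − Ia = 10.080 − 0.273 = 2697/275 ≈ 9.807 in (> 0, runoff occurs)
Q = (2697/275)²/((2697/275) + 15/11) = (7273809/75625)/(3072/275) = 2424603/281600 in ≈ 8.610 in

Q = 2424603/281600 in ≈ 8.610 in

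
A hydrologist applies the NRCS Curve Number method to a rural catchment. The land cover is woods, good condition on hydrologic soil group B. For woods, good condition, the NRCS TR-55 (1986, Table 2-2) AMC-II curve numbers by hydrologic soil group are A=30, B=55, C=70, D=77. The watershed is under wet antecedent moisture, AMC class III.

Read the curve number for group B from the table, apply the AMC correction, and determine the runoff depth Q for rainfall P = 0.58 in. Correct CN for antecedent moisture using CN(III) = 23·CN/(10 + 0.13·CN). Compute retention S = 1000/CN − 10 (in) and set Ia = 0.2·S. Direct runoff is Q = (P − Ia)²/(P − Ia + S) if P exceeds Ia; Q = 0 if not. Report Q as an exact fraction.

Q = 0 in ≈ 0.000 in

NRCS table: woods, good condition, soil group B → CN(II) = 55
Adjust CN=55 to AMC III: 23·55/(10 + 0.13·55) → 1265 ÷ (343/20) = 25300/343 ≈ 73.761
S = 1000/(25300/343) − 10 = 900/253 in ≈ 3.557 in
Initial abstraction Ia = S/5 = (900/253)/5 = 180/253 ≈ 0.711 in
P = 0.580 ≤ Ia = 0.711 in: entire storm abstracted, Q = 0.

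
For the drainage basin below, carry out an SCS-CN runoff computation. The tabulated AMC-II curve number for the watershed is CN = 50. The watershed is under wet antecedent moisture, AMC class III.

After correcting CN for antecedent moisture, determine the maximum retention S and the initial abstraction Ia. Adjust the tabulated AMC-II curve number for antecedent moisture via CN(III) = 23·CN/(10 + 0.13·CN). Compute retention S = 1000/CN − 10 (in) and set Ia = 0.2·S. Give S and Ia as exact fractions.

Adjust CN=50 to AMC III: 23·50/(10 + 0.13·50) → 1150 ÷ (33/2) = 2300/33 ≈ 69.697
S = 1000/(2300/33) − 10 = 100/23 in ≈ 4.348 in
Ia = 0.2S: 0.2·4.348 = 0.870 in (exactly 20/23)

S = 100/23 in ≈ 4.348 in; Ia = 20/23 in ≈ 0.870 in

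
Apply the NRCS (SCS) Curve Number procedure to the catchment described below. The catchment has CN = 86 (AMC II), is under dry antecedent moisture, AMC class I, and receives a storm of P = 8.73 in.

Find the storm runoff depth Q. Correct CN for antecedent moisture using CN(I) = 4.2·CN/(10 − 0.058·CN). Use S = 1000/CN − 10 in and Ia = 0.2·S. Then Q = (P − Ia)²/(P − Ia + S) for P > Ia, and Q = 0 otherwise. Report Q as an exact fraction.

Q = 10530248689/1968759300 in ≈ 5.349 in

Dry (AMC I): CN(I) = 4.2·86/(10 − 0.058·86) = (1806/5)/(1253/250) = 12900/179 ≈ 72.067
S = 1000/(12900/179) − 10 = 500/129 in ≈ 3.876 in
Ia = 0.2·(500/129) = 100/129 in ≈ 0.775 in
P − Ia = 8.730 − 0.775 = 102617/12900 ≈ 7.955 in (> 0, runoff occurs)
Runoff Q = (P−Ia)²/(P−Ia+S) = (7.955)²/(7.955+3.876) = 10530248689/1968759300 ≈ 5.349 in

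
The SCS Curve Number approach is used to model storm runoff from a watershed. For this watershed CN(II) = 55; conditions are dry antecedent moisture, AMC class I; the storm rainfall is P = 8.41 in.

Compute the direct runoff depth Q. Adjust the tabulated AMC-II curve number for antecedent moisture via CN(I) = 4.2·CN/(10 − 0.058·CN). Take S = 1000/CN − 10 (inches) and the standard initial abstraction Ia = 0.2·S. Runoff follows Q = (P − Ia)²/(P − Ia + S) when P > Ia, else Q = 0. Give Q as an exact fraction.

Q = 1208049049/1422628900 in ≈ 0.849 in

CN(I) from CN(II)=55: (4.2·55)/(10 − 0.058·55) = 7700/227 ≈ 33.921
Max retention: S = 1000/(7700/227) − 10 = 1500/77 in (≈ 19.481 in)
Initial abstraction Ia = S/5 = (1500/77)/5 = 300/77 ≈ 3.896 in
P − Ia = 8.410 − 3.896 = 34757/7700 ≈ 4.514 in (> 0, runoff occurs)
Q = (34757/7700)²/((34757/7700) + 1500/77) = (1208049049/59290000)/(184757/7700) = 1208049049/1422628900 in ≈ 0.849 in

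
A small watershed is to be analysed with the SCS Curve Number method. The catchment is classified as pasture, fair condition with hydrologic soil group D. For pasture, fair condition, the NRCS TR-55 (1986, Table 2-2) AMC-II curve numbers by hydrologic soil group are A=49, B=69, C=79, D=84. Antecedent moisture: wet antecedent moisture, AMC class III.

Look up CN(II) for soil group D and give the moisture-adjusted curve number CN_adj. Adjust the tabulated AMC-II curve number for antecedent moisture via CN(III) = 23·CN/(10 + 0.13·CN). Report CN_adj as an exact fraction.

CN_adj = 48300/523 ≈ 92.352

NRCS table: pasture, fair condition, soil group D → CN(II) = 84
Wet (AMC III): CN(III) = 23·84/(10 + 0.13·84) = 1932/(523/25) = 48300/523 ≈ 92.352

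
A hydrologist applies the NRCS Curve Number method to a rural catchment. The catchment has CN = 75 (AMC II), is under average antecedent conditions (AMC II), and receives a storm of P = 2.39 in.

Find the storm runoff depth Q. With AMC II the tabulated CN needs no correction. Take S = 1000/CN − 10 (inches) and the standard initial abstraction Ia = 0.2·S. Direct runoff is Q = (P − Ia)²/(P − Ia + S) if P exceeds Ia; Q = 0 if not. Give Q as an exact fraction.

CN(II) = 75; AMC II needs no correction.
Max retention: S = 1000/75 − 10 = 10/3 in (≈ 3.333 in)
Initial abstraction Ia = S/5 = (10/3)/5 = 2/3 ≈ 0.667 in
Excess rainfall: 2.390 − 0.667 = 1.723 in; P > Ia so Q > 0
Q: (517/300)² ÷ (1517/300) = 267289/455100 in (≈ 0.587 in)

Q = 267289/455100 in ≈ 0.587 in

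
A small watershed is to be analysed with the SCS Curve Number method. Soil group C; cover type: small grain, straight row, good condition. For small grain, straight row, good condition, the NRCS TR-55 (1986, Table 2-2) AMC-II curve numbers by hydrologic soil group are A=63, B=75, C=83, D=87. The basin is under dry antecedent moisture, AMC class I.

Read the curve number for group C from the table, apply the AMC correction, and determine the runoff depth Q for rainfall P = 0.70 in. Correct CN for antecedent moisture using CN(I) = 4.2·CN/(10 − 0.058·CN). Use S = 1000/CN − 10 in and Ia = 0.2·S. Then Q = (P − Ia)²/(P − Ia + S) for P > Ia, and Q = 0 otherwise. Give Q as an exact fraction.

Q = 0 in ≈ 0.000 in

NRCS table: small grain, straight row, good condition, soil group C → CN(II) = 83
CN(I) from CN(II)=83: (4.2·83)/(10 − 0.058·83) = 174300/2593 ≈ 67.219
Max retention: S = 1000/(174300/2593) − 10 = 8500/1743 in (≈ 4.877 in)
Ia = 0.2S: 0.2·4.877 = 0.975 in (exactly 1700/1743)
P = 0.700 ≤ Ia = 0.975 in: entire storm abstracted, Q = 0.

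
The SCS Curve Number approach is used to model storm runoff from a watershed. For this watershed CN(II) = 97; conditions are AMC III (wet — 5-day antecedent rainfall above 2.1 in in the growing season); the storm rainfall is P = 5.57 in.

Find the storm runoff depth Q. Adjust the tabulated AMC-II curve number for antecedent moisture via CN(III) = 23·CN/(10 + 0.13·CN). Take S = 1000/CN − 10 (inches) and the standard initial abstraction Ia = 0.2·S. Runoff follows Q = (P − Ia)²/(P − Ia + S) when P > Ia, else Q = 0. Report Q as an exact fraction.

CN(III) from CN(II)=97: (23·97)/(10 + 0.13·97) = 223100/2261 ≈ 98.673
S = 1000/(223100/2261) − 10 = 300/2231 in ≈ 0.134 in
Initial abstraction Ia = S/5 = (300/2231)/5 = 60/2231 ≈ 0.027 in
P − Ia = 5.570 − 0.027 = 1236667/223100 ≈ 5.543 in (> 0, runoff occurs)
Runoff Q = (P−Ia)²/(P−Ia+S) = (5.543)²/(5.543+0.134) = 1529345268889/282593407700 ≈ 5.412 in

Q = 1529345268889/282593407700 in ≈ 5.412 in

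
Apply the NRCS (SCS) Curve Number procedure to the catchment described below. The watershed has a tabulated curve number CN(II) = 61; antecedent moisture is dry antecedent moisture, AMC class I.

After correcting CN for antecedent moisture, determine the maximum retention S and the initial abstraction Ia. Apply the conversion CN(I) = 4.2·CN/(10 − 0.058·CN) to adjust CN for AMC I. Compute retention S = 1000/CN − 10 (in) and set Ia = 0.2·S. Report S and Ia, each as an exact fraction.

S = 6500/427 in ≈ 15.222 in; Ia = 1300/427 in ≈ 3.044 in

Dry (AMC I): CN(I) = 4.2·61/(10 − 0.058·61) = (1281/5)/(3231/500) = 42700/1077 ≈ 39.647
S = 1000/(42700/1077) − 10 = 6500/427 in ≈ 15.222 in
Ia = 0.2S: 0.2·15.222 = 3.044 in (exactly 1300/427)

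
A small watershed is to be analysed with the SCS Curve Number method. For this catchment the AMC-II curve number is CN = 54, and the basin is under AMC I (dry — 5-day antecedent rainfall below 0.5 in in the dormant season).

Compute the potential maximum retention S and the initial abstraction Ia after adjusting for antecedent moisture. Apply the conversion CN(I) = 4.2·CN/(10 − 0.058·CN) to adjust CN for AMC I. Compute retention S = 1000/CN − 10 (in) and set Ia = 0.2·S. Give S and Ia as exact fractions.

Adjust CN=54 to AMC I: 4.2·54/(10 − 0.058·54) → (1134/5) ÷ (1717/250) = 56700/1717 ≈ 33.023
Retention S: 1000/CN − 10 with CN=33.023 → S = 11500/567 ≈ 20.282 in
Ia = 0.2S: 0.2·20.282 = 4.056 in (exactly 2300/567)

S = 11500/567 in ≈ 20.282 in; Ia = 2300/567 in ≈ 4.056 in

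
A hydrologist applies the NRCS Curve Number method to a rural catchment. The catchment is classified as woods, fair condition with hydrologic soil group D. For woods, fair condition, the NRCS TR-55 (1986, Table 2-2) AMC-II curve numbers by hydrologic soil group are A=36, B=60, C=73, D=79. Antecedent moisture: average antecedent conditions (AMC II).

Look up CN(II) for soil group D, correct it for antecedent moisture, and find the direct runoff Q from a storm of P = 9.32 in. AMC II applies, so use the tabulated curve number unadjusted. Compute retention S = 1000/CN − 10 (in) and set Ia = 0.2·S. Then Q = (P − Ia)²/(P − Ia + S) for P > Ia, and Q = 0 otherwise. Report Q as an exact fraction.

Q = 301265449/44648825 in ≈ 6.747 in

NRCS table: woods, fair condition, soil group D → CN(II) = 79
CN(II) = 79; AMC II needs no correction.
Retention S: 1000/CN − 10 with CN=79.000 → S = 210/79 ≈ 2.658 in
Ia = 0.2·(210/79) = 42/79 in ≈ 0.532 in
P − Ia = 9.320 − 0.532 = 17357/1975 ≈ 8.788 in (> 0, runoff occurs)
Runoff Q = (P−Ia)²/(P−Ia+S) = (8.788)²/(8.788+2.658) = 301265449/44648825 ≈ 6.747 in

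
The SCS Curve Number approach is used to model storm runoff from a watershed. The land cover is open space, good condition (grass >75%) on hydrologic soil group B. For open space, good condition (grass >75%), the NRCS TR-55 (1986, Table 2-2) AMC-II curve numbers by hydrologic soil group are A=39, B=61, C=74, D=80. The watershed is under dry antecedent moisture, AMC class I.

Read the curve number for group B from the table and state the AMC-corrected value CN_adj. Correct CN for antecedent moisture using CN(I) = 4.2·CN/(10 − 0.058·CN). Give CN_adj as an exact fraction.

NRCS table: open space, good condition (grass >75%), soil group B → CN(II) = 61
Dry (AMC I): CN(I) = 4.2·61/(10 − 0.058·61) = (1281/5)/(3231/500) = 42700/1077 ≈ 39.647

CN_adj = 42700/1077 ≈ 39.647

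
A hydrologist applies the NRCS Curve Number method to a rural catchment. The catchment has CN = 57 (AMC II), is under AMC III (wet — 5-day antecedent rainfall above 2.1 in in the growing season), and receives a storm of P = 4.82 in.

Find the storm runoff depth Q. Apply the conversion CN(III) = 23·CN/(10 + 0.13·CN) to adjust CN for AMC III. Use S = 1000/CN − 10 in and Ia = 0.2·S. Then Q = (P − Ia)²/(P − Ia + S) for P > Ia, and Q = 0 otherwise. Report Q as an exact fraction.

Adjust CN=57 to AMC III: 23·57/(10 + 0.13·57) → 1311 ÷ (1741/100) = 131100/1741 ≈ 75.302
Max retention: S = 1000/(131100/1741) − 10 = 4300/1311 in (≈ 3.280 in)
Initial abstraction Ia = S/5 = (4300/1311)/5 = 860/1311 ≈ 0.656 in
P − Ia = 4.820 − 0.656 = 272951/65550 ≈ 4.164 in (> 0, runoff occurs)
Q = (272951/65550)²/((272951/65550) + 4300/1311) = (74502248401/4296802500)/(487951/65550) = 74502248401/31985188050 in ≈ 2.329 in

Q = 74502248401/31985188050 in ≈ 2.329 in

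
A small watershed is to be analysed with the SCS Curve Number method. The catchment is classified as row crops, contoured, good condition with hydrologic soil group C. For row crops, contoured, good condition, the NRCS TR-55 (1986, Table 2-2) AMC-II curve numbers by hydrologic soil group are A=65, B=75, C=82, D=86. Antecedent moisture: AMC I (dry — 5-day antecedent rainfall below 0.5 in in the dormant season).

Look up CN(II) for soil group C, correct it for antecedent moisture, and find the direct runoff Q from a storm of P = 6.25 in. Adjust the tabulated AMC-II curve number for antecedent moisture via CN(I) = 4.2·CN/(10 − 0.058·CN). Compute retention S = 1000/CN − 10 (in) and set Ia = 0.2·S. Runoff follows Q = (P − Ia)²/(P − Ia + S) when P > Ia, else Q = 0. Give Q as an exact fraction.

NRCS table: row crops, contoured, good condition, soil group C → CN(II) = 82
Dry (AMC I): CN(I) = 4.2·82/(10 − 0.058·82) = (1722/5)/(1311/250) = 28700/437 ≈ 65.675
Retention S: 1000/CN − 10 with CN=65.675 → S = 1500/287 ≈ 5.226 in
Ia = 0.2·(1500/287) = 300/287 in ≈ 1.045 in
Excess rainfall: 6.250 − 1.045 = 5.205 in; P > Ia so Q > 0
Q: (5975/1148)² ÷ (11975/1148) = 1428025/549892 in (≈ 2.597 in)

Q = 1428025/549892 in ≈ 2.597 in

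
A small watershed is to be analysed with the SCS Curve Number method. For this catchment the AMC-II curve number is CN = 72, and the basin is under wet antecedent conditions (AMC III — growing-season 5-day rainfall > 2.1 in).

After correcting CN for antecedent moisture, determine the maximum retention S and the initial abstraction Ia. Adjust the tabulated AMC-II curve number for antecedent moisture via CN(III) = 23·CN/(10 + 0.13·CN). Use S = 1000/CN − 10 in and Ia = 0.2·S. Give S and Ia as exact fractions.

CN(III) from CN(II)=72: (23·72)/(10 + 0.13·72) = 10350/121 ≈ 85.537
Retention S: 1000/CN − 10 with CN=85.537 → S = 350/207 ≈ 1.691 in
Ia = 0.2·(350/207) = 70/207 in ≈ 0.338 in

S = 350/207 in ≈ 1.691 in; Ia = 70/207 in ≈ 0.338 in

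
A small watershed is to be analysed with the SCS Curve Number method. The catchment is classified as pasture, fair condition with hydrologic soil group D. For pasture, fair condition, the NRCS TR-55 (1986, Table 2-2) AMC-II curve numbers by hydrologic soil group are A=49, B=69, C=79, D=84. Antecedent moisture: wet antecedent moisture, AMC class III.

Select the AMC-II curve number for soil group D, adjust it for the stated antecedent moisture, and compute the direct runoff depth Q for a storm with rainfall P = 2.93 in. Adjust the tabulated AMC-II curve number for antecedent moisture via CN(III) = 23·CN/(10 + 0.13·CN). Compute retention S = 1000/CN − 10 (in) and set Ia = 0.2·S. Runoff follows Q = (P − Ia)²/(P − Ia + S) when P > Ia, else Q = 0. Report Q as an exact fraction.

NRCS table: pasture, fair condition, soil group D → CN(II) = 84
Adjust CN=84 to AMC III: 23·84/(10 + 0.13·84) → 1932 ÷ (523/25) = 48300/523 ≈ 92.352
S = 1000/(48300/523) − 10 = 400/483 in ≈ 0.828 in
Initial abstraction Ia = S/5 = (400/483)/5 = 80/483 ≈ 0.166 in
Excess rainfall: 2.930 − 0.166 = 2.764 in; P > Ia so Q > 0
Runoff Q = (P−Ia)²/(P−Ia+S) = (2.764)²/(2.764+0.828) = 17827323361/8380967700 ≈ 2.127 in

Q = 17827323361/8380967700 in ≈ 2.127 in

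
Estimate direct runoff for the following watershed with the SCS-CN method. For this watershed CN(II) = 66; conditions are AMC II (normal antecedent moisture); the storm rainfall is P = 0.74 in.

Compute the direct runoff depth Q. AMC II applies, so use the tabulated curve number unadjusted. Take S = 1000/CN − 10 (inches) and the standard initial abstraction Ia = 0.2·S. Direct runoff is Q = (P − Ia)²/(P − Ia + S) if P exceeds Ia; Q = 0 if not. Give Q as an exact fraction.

Q = 0 in ≈ 0.000 in

CN(II) = 66; AMC II needs no correction.
S = 1000/66 − 10 = 170/33 in ≈ 5.152 in
Ia = 0.2·(170/33) = 34/33 in ≈ 1.030 in
P = 0.740 ≤ Ia = 1.030 in: entire storm abstracted, Q = 0.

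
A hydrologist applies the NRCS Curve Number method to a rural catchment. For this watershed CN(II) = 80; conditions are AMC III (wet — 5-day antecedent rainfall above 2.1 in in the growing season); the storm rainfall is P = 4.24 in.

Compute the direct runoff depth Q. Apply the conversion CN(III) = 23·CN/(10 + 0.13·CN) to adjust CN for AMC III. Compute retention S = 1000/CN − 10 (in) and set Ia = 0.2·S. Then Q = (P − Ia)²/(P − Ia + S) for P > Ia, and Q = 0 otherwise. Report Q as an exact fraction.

Adjust CN=80 to AMC III: 23·80/(10 + 0.13·80) → 1840 ÷ (102/5) = 4600/51 ≈ 90.196
Retention S: 1000/CN − 10 with CN=90.196 → S = 25/23 ≈ 1.087 in
Ia = 0.2S: 0.2·1.087 = 0.217 in (exactly 5/23)
Since P=4.240 > Ia=0.217: effective rainfall P−Ia = 2313/575 in
Q = (2313/575)²/((2313/575) + 25/23) = (5349969/330625)/(2938/575) = 5349969/1689350 in ≈ 3.167 in

Q = 5349969/1689350 in ≈ 3.167 in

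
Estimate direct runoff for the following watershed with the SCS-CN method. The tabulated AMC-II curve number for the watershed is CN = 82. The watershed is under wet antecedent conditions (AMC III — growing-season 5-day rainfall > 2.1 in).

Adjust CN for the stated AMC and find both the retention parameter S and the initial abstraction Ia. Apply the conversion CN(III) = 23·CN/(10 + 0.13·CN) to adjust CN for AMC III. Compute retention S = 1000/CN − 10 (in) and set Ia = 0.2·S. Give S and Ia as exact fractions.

Wet (AMC III): CN(III) = 23·82/(10 + 0.13·82) = 1886/(1033/50) = 94300/1033 ≈ 91.288
Max retention: S = 1000/(94300/1033) − 10 = 900/943 in (≈ 0.954 in)
Ia = 0.2·(900/943) = 180/943 in ≈ 0.191 in

S = 900/943 in ≈ 0.954 in; Ia = 180/943 in ≈ 0.191 in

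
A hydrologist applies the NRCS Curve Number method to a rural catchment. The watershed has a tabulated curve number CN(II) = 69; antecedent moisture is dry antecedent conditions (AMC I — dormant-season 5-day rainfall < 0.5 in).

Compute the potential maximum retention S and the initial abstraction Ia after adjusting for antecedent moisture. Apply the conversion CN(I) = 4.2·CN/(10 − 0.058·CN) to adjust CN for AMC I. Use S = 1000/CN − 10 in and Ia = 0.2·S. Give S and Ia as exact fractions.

S = 15500/1449 in ≈ 10.697 in; Ia = 3100/1449 in ≈ 2.139 in

Dry (AMC I): CN(I) = 4.2·69/(10 − 0.058·69) = (1449/5)/(2999/500) = 144900/2999 ≈ 48.316
Retention S: 1000/CN − 10 with CN=48.316 → S = 15500/1449 ≈ 10.697 in
Ia = 0.2S: 0.2·10.697 = 2.139 in (exactly 3100/1449)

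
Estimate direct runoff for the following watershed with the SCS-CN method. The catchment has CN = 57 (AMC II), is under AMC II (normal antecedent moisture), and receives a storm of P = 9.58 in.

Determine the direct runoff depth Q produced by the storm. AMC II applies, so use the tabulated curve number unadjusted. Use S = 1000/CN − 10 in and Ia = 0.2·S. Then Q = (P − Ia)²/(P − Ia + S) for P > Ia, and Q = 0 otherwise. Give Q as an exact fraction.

Average conditions: CN = 57 (no AMC adjustment).
Retention S: 1000/CN − 10 with CN=57.000 → S = 430/57 ≈ 7.544 in
Ia = 0.2·(430/57) = 86/57 in ≈ 1.509 in
P − Ia = 9.580 − 1.509 = 23003/2850 ≈ 8.071 in (> 0, runoff occurs)
Runoff Q = (P−Ia)²/(P−Ia+S) = (8.071)²/(8.071+7.544) = 529138009/126833550 ≈ 4.172 in

Q = 529138009/126833550 in ≈ 4.172 in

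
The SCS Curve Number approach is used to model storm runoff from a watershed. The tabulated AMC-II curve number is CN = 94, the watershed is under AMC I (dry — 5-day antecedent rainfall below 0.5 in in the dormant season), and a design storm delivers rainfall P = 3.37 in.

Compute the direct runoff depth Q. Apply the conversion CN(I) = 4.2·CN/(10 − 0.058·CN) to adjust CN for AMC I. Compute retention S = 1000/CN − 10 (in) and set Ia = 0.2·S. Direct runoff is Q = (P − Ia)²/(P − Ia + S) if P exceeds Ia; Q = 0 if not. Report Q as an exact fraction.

Q = 10175362129/4963721700 in ≈ 2.050 in

Adjust CN=94 to AMC I: 4.2·94/(10 − 0.058·94) → (1974/5) ÷ (1137/250) = 32900/379 ≈ 86.807
S = 1000/(32900/379) − 10 = 500/329 in ≈ 1.520 in
Ia = 0.2S: 0.2·1.520 = 0.304 in (exactly 100/329)
Since P=3.370 > Ia=0.304: effective rainfall P−Ia = 100873/32900 in
Runoff Q = (P−Ia)²/(P−Ia+S) = (3.066)²/(3.066+1.520) = 10175362129/4963721700 ≈ 2.050 in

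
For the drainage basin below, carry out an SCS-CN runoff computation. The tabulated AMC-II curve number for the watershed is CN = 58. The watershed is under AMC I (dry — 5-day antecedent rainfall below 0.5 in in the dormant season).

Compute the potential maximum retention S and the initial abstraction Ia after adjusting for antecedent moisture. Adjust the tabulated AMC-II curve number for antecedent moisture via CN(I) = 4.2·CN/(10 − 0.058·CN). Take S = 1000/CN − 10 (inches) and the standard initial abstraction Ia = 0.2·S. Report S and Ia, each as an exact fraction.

S = 500/29 in ≈ 17.241 in; Ia = 100/29 in ≈ 3.448 in

Adjust CN=58 to AMC I: 4.2·58/(10 − 0.058·58) → (1218/5) ÷ (1659/250) = 2900/79 ≈ 36.709
S = 1000/(2900/79) − 10 = 500/29 in ≈ 17.241 in
Ia = 0.2S: 0.2·17.241 = 3.448 in (exactly 100/29)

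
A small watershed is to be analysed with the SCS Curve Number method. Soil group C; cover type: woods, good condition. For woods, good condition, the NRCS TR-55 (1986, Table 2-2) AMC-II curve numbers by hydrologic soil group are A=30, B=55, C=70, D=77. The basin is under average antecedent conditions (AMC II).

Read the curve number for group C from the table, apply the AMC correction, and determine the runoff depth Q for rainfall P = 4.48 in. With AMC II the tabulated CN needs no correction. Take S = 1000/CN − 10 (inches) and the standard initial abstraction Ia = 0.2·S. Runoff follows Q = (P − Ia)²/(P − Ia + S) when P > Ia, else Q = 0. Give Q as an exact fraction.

NRCS table: woods, good condition, soil group C → CN(II) = 70
AMC II — tabulated CN = 70 applies directly.
S = 1000/70 − 10 = 30/7 in ≈ 4.286 in
Ia = 0.2S: 0.2·4.286 = 0.857 in (exactly 6/7)
Excess rainfall: 4.480 − 0.857 = 3.623 in; P > Ia so Q > 0
Runoff Q = (P−Ia)²/(P−Ia+S) = (3.623)²/(3.623+4.286) = 100489/60550 ≈ 1.660 in

Q = 100489/60550 in ≈ 1.660 in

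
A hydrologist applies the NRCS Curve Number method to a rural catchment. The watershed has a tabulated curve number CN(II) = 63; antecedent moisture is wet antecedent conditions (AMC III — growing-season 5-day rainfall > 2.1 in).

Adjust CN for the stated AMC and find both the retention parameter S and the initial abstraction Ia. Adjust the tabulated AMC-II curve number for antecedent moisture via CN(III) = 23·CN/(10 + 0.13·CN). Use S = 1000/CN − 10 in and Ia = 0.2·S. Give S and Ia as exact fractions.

S = 3700/1449 in ≈ 2.553 in; Ia = 740/1449 in ≈ 0.511 in

CN(III) from CN(II)=63: (23·63)/(10 + 0.13·63) = 144900/1819 ≈ 79.659
Max retention: S = 1000/(144900/1819) − 10 = 3700/1449 in (≈ 2.553 in)
Initial abstraction Ia = S/5 = (3700/1449)/5 = 740/1449 ≈ 0.511 in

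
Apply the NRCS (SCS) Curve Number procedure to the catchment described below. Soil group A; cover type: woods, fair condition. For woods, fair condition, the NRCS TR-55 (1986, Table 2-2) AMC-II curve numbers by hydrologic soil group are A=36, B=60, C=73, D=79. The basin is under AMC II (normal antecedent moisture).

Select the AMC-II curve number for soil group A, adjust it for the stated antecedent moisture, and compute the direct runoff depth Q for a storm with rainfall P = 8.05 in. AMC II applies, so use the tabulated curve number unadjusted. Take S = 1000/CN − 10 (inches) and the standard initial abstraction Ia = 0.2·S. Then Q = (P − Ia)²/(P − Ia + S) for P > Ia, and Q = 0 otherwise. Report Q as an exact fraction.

Q = 654481/721620 in ≈ 0.907 in

NRCS table: woods, fair condition, soil group A → CN(II) = 36
AMC II — tabulated CN = 36 applies directly.
S = 1000/36 − 10 = 160/9 in ≈ 17.778 in
Initial abstraction Ia = S/5 = (160/9)/5 = 32/9 ≈ 3.556 in
Since P=8.050 > Ia=3.556: effective rainfall P−Ia = 809/180 in
Q = (809/180)²/((809/180) + 160/9) = (654481/32400)/(4009/180) = 654481/721620 in ≈ 0.907 in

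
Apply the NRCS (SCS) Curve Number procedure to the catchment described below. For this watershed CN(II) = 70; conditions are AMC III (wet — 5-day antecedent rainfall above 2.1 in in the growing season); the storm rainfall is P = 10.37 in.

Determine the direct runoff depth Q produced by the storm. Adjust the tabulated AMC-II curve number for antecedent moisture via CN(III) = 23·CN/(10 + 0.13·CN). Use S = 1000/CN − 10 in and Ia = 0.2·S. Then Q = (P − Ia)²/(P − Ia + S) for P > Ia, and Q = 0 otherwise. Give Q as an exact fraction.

Wet (AMC III): CN(III) = 23·70/(10 + 0.13·70) = 1610/(191/10) = 16100/191 ≈ 84.293
S = 1000/(16100/191) − 10 = 300/161 in ≈ 1.863 in
Ia = 0.2S: 0.2·1.863 = 0.373 in (exactly 60/161)
P − Ia = 10.370 − 0.373 = 160957/16100 ≈ 9.997 in (> 0, runoff occurs)
Q: (160957/16100)² ÷ (190957/16100) = 25907155849/3074407700 in (≈ 8.427 in)

Q = 25907155849/3074407700 in ≈ 8.427 in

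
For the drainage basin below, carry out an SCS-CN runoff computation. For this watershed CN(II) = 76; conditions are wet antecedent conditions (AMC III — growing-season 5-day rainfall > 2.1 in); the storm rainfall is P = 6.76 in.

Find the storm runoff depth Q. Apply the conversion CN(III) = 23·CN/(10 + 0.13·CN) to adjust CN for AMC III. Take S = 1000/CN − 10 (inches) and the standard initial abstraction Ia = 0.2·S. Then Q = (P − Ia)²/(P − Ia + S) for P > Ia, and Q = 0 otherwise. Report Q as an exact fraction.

Q = 5020147609/937944025 in ≈ 5.352 in

Adjust CN=76 to AMC III: 23·76/(10 + 0.13·76) → 1748 ÷ (497/25) = 43700/497 ≈ 87.928
S = 1000/(43700/497) − 10 = 600/437 in ≈ 1.373 in
Ia = 0.2·(600/437) = 120/437 in ≈ 0.275 in
P − Ia = 6.760 − 0.275 = 70853/10925 ≈ 6.485 in (> 0, runoff occurs)
Q: (70853/10925)² ÷ (85853/10925) = 5020147609/937944025 in (≈ 5.352 in)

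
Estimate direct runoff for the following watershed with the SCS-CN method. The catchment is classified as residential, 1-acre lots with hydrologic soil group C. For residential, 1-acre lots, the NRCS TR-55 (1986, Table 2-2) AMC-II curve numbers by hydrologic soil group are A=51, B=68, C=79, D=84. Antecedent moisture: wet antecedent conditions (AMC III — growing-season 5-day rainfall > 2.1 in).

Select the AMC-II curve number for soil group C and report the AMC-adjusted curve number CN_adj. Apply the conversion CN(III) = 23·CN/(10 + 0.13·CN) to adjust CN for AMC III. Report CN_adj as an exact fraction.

NRCS table: residential, 1-acre lots, soil group C → CN(II) = 79
Adjust CN=79 to AMC III: 23·79/(10 + 0.13·79) → 1817 ÷ (2027/100) = 181700/2027 ≈ 89.640

CN_adj = 181700/2027 ≈ 89.640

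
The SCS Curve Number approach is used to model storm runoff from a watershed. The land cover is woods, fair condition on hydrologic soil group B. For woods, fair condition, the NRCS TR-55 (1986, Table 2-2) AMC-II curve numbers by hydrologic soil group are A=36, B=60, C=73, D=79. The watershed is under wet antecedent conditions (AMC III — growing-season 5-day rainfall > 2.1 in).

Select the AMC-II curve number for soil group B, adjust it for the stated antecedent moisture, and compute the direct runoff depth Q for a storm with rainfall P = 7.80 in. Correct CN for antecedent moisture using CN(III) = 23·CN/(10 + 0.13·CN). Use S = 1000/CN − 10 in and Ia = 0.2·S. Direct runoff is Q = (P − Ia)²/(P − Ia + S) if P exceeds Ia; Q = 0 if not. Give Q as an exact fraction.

Q = 6205081/1204395 in ≈ 5.152 in

NRCS table: woods, fair condition, soil group B → CN(II) = 60
Wet (AMC III): CN(III) = 23·60/(10 + 0.13·60) = 1380/(89/5) = 6900/89 ≈ 77.528
Retention S: 1000/CN − 10 with CN=77.528 → S = 200/69 ≈ 2.899 in
Ia = 0.2S: 0.2·2.899 = 0.580 in (exactly 40/69)
Since P=7.800 > Ia=0.580: effective rainfall P−Ia = 2491/345 in
Runoff Q = (P−Ia)²/(P−Ia+S) = (7.220)²/(7.220+2.899) = 6205081/1204395 ≈ 5.152 in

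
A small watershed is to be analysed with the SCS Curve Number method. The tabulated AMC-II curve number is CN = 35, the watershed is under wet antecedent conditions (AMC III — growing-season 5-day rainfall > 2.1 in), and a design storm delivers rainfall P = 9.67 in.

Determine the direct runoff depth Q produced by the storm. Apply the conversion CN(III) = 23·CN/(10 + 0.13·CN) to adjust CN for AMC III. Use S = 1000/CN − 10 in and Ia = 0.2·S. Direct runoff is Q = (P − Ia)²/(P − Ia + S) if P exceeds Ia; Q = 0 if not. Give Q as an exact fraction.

Q = 16818717969/4180960700 in ≈ 4.023 in

Adjust CN=35 to AMC III: 23·35/(10 + 0.13·35) → 805 ÷ (291/20) = 16100/291 ≈ 55.326
Max retention: S = 1000/(16100/291) − 10 = 1300/161 in (≈ 8.075 in)
Ia = 0.2·(1300/161) = 260/161 in ≈ 1.615 in
Since P=9.670 > Ia=1.615: effective rainfall P−Ia = 129687/16100 in
Q: (129687/16100)² ÷ (259687/16100) = 16818717969/4180960700 in (≈ 4.023 in)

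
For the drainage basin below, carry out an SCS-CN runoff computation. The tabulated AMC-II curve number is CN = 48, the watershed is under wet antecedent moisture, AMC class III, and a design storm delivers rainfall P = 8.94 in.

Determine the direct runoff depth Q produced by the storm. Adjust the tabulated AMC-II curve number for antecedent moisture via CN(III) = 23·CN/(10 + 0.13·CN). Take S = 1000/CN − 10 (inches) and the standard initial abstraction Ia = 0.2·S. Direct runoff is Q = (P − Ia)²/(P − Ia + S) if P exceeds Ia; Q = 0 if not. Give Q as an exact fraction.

Q = 761373649/151258350 in ≈ 5.034 in

Wet (AMC III): CN(III) = 23·48/(10 + 0.13·48) = 1104/(406/25) = 13800/203 ≈ 67.980
Max retention: S = 1000/(13800/203) − 10 = 325/69 in (≈ 4.710 in)
Ia = 0.2·(325/69) = 65/69 in ≈ 0.942 in
P − Ia = 8.940 − 0.942 = 27593/3450 ≈ 7.998 in (> 0, runoff occurs)
Runoff Q = (P−Ia)²/(P−Ia+S) = (7.998)²/(7.998+4.710) = 761373649/151258350 ≈ 5.034 in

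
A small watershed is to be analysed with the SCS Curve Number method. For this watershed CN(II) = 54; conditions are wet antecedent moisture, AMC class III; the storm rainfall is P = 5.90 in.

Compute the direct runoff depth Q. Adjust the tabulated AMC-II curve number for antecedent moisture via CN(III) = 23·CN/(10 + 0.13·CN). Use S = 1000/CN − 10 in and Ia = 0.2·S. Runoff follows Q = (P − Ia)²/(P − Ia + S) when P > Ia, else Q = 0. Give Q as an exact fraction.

Q = 1940449/646110 in ≈ 3.003 in

Adjust CN=54 to AMC III: 23·54/(10 + 0.13·54) → 1242 ÷ (851/50) = 2700/37 ≈ 72.973
S = 1000/(2700/37) − 10 = 100/27 in ≈ 3.704 in
Ia = 0.2S: 0.2·3.704 = 0.741 in (exactly 20/27)
Since P=5.900 > Ia=0.741: effective rainfall P−Ia = 1393/270 in
Q: (1393/270)² ÷ (2393/270) = 1940449/646110 in (≈ 3.003 in)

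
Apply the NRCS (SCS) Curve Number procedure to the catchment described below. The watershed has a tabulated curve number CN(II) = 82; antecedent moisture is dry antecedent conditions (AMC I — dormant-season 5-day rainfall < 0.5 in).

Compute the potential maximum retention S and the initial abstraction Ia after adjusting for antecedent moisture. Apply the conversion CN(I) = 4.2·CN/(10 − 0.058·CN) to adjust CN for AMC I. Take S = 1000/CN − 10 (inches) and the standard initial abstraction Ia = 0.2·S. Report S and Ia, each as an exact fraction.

S = 1500/287 in ≈ 5.226 in; Ia = 300/287 in ≈ 1.045 in

Dry (AMC I): CN(I) = 4.2·82/(10 − 0.058·82) = (1722/5)/(1311/250) = 28700/437 ≈ 65.675
Max retention: S = 1000/(28700/437) − 10 = 1500/287 in (≈ 5.226 in)
Ia = 0.2S: 0.2·5.226 = 1.045 in (exactly 300/287)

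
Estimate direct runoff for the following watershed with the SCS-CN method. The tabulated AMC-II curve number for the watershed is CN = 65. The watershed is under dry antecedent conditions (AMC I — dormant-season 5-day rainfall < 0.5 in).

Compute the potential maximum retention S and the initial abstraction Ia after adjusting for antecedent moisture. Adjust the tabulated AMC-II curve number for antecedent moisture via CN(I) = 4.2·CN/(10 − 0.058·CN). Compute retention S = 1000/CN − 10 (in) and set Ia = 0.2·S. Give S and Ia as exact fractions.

S = 500/39 in ≈ 12.821 in; Ia = 100/39 in ≈ 2.564 in

Adjust CN=65 to AMC I: 4.2·65/(10 − 0.058·65) → 273 ÷ (623/100) = 3900/89 ≈ 43.820
Max retention: S = 1000/(3900/89) − 10 = 500/39 in (≈ 12.821 in)
Ia = 0.2·(500/39) = 100/39 in ≈ 2.564 in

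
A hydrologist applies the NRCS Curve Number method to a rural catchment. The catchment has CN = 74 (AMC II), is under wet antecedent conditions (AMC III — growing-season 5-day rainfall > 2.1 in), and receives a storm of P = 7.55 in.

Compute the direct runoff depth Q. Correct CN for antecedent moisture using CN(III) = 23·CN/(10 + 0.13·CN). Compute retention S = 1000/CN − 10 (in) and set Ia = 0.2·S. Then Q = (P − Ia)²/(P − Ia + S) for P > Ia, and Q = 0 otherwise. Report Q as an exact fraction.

Q = 15203136601/2541103020 in ≈ 5.983 in

CN(III) from CN(II)=74: (23·74)/(10 + 0.13·74) = 85100/981 ≈ 86.748
Max retention: S = 1000/(85100/981) − 10 = 1300/851 in (≈ 1.528 in)
Ia = 0.2·(1300/851) = 260/851 in ≈ 0.306 in
Since P=7.550 > Ia=0.306: effective rainfall P−Ia = 123301/17020 in
Runoff Q = (P−Ia)²/(P−Ia+S) = (7.244)²/(7.244+1.528) = 15203136601/2541103020 ≈ 5.983 in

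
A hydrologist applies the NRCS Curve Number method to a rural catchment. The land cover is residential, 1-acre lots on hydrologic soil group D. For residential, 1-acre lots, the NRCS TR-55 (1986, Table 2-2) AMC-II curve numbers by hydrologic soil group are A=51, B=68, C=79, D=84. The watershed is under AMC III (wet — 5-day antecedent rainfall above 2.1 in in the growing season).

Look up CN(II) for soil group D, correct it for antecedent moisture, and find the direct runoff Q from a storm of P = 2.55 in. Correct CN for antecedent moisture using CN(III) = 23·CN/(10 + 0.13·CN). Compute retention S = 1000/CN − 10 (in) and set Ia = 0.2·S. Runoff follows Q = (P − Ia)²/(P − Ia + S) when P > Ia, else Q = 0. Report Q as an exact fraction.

NRCS table: residential, 1-acre lots, soil group D → CN(II) = 84
Wet (AMC III): CN(III) = 23·84/(10 + 0.13·84) = 1932/(523/25) = 48300/523 ≈ 92.352
S = 1000/(48300/523) − 10 = 400/483 in ≈ 0.828 in
Initial abstraction Ia = S/5 = (400/483)/5 = 80/483 ≈ 0.166 in
Since P=2.550 > Ia=0.166: effective rainfall P−Ia = 23033/9660 in
Q: (23033/9660)² ÷ (31033/9660) = 530519089/299778780 in (≈ 1.770 in)

Q = 530519089/299778780 in ≈ 1.770 in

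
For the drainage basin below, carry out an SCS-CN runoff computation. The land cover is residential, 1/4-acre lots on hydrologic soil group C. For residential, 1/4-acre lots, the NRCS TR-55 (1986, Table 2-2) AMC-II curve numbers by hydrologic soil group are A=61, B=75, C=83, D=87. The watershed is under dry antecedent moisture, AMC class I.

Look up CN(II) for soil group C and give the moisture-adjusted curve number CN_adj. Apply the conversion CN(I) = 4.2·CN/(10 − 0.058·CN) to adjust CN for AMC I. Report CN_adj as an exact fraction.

CN_adj = 174300/2593 ≈ 67.219

NRCS table: residential, 1/4-acre lots, soil group C → CN(II) = 83
Adjust CN=83 to AMC I: 4.2·83/(10 − 0.058·83) → (1743/5) ÷ (2593/500) = 174300/2593 ≈ 67.219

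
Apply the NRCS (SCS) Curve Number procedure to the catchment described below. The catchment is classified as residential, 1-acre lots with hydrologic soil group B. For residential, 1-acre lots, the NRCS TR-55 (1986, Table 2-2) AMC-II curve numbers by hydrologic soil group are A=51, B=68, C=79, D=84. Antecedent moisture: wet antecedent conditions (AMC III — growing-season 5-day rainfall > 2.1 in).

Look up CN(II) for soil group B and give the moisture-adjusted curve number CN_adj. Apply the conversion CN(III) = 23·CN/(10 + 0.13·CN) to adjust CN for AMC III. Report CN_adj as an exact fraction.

CN_adj = 39100/471 ≈ 83.015

NRCS table: residential, 1-acre lots, soil group B → CN(II) = 68
Wet (AMC III): CN(III) = 23·68/(10 + 0.13·68) = 1564/(471/25) = 39100/471 ≈ 83.015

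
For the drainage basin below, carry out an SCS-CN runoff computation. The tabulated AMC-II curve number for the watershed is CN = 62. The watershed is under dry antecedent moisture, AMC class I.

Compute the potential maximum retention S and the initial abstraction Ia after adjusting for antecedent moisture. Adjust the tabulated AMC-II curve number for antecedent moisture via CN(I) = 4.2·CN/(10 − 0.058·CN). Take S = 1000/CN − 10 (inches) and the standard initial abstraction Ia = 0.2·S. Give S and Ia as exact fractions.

S = 9500/651 in ≈ 14.593 in; Ia = 1900/651 in ≈ 2.919 in

Adjust CN=62 to AMC I: 4.2·62/(10 − 0.058·62) → (1302/5) ÷ (1601/250) = 65100/1601 ≈ 40.662
Retention S: 1000/CN − 10 with CN=40.662 → S = 9500/651 ≈ 14.593 in
Ia = 0.2·(9500/651) = 1900/651 in ≈ 2.919 in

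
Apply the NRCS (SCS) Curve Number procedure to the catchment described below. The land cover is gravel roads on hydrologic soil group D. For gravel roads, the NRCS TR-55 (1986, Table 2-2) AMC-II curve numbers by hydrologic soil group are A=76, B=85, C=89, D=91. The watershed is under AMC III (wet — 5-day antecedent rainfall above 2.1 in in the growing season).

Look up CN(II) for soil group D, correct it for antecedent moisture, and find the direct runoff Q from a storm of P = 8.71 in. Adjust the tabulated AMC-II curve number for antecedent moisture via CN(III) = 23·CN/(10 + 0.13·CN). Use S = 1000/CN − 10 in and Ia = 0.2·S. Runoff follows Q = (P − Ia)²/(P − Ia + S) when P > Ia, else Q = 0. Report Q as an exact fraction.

NRCS table: gravel roads, soil group D → CN(II) = 91
CN(III) from CN(II)=91: (23·91)/(10 + 0.13·91) = 209300/2183 ≈ 95.877
S = 1000/(209300/2183) − 10 = 900/2093 in ≈ 0.430 in
Ia = 0.2S: 0.2·0.430 = 0.086 in (exactly 180/2093)
Excess rainfall: 8.710 − 0.086 = 8.624 in; P > Ia so Q > 0
Q: (1805003/209300)² ÷ (1895003/209300) = 3258035830009/396624127900 in (≈ 8.214 in)

Q = 3258035830009/396624127900 in ≈ 8.214 in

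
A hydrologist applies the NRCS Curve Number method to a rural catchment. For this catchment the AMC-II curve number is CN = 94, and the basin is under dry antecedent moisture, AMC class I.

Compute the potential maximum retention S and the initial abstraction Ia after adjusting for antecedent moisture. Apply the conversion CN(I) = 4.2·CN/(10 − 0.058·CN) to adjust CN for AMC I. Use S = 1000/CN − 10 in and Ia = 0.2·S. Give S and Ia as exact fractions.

S = 500/329 in ≈ 1.520 in; Ia = 100/329 in ≈ 0.304 in

CN(I) from CN(II)=94: (4.2·94)/(10 − 0.058·94) = 32900/379 ≈ 86.807
Max retention: S = 1000/(32900/379) − 10 = 500/329 in (≈ 1.520 in)
Ia = 0.2·(500/329) = 100/329 in ≈ 0.304 in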